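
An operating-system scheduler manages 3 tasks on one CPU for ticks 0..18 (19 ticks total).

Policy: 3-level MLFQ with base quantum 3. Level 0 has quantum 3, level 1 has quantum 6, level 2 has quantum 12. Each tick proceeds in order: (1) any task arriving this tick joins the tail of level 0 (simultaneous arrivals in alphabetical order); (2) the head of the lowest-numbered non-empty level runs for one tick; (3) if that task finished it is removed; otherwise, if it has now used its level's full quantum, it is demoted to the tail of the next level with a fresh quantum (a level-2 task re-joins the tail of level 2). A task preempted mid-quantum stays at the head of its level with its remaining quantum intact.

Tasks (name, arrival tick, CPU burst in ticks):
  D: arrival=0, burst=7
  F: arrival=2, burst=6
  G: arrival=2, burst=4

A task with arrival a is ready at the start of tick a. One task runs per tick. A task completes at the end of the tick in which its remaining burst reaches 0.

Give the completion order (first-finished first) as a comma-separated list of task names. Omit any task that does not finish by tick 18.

completion order = D, F, G

t=0: L0/L1/L2 = D/-/- → run D
t=1: L0/L1/L2 = D/-/- → run D
t=2: L0/L1/L2 = DFG/-/- → run D
t=3: L0/L1/L2 = FG/D/- → run F
t=4: L0/L1/L2 = FG/D/- → run F
t=5: L0/L1/L2 = FG/D/- → run F
t=6: L0/L1/L2 = G/DF/- → run G
t=7: L0/L1/L2 = G/DF/- → run G
t=8: L0/L1/L2 = G/DF/- → run G
t=9: L0/L1/L2 = -/DFG/- → run D
t=10: L0/L1/L2 = -/DFG/- → run D
t=11: L0/L1/L2 = -/DFG/- → run D
t=12: L0/L1/L2 = -/DFG/- → run D
t=13: L0/L1/L2 = -/FG/- → run F
t=14: L0/L1/L2 = -/FG/- → run F
t=15: L0/L1/L2 = -/FG/- → run F
t=16: L0/L1/L2 = -/G/- → run G
t=17: (idle)
t=18: (idle)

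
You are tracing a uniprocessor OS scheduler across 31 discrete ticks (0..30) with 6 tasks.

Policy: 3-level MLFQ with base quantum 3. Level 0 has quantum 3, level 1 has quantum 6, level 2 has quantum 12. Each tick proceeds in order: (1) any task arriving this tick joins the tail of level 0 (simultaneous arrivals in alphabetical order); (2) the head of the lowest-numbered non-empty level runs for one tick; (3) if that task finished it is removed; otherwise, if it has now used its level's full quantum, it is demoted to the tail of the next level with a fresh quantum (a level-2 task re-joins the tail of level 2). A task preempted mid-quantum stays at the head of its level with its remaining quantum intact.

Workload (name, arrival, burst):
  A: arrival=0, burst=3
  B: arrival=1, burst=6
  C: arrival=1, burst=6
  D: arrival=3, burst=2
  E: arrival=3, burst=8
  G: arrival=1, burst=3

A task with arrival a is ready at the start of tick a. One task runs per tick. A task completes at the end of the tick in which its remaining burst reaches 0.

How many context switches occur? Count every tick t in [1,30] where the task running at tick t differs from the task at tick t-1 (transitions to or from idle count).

context switches = 9

t=0: L0/L1/L2 = A/-/- → run A
t=1: L0/L1/L2 = ABCG/-/- → run A
t=2: L0/L1/L2 = ABCG/-/- → run A
t=3: L0/L1/L2 = BCGDE/-/- → run B
t=4: L0/L1/L2 = BCGDE/-/- → run B
t=5: L0/L1/L2 = BCGDE/-/- → run B
t=6: L0/L1/L2 = CGDE/B/- → run C
t=7: L0/L1/L2 = CGDE/B/- → run C
t=8: L0/L1/L2 = CGDE/B/- → run C
t=9: L0/L1/L2 = GDE/BC/- → run G
t=10: L0/L1/L2 = GDE/BC/- → run G
t=11: L0/L1/L2 = GDE/BC/- → run G
t=12: L0/L1/L2 = DE/BC/- → run D
t=13: L0/L1/L2 = DE/BC/- → run D
t=14: L0/L1/L2 = E/BC/- → run E
t=15: L0/L1/L2 = E/BC/- → run E
t=16: L0/L1/L2 = E/BC/- → run E
t=17: L0/L1/L2 = -/BCE/- → run B
t=18: L0/L1/L2 = -/BCE/- → run B
t=19: L0/L1/L2 = -/BCE/- → run B
t=20: L0/L1/L2 = -/CE/- → run C
t=21: L0/L1/L2 = -/CE/- → run C
t=22: L0/L1/L2 = -/CE/- → run C
t=23: L0/L1/L2 = -/E/- → run E
t=24: L0/L1/L2 = -/E/- → run E
t=25: L0/L1/L2 = -/E/- → run E
t=26: L0/L1/L2 = -/E/- → run E
t=27: L0/L1/L2 = -/E/- → run E
t=28: (idle)
t=29: (idle)
t=30: (idle)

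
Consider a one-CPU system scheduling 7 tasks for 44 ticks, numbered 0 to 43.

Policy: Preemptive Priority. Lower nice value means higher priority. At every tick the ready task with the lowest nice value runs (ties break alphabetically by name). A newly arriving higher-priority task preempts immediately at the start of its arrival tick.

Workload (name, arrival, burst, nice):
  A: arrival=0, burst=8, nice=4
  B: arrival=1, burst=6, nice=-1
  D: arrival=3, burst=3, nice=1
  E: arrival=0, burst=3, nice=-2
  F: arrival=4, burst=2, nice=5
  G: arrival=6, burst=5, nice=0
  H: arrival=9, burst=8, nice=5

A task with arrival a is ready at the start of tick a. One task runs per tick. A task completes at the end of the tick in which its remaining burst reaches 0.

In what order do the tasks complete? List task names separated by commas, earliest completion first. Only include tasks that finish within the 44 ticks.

completion order = E, B, G, D, A, F, H

t=0: ready={A,E} → run E
t=1: ready={A,B,E} → run E
t=2: ready={A,B,E} → run E
t=3: ready={A,B,D} → run B
t=4: ready={A,B,D,F} → run B
t=5: ready={A,B,D,F} → run B
t=6: ready={A,B,D,F,G} → run B
t=7: ready={A,B,D,F,G} → run B
t=8: ready={A,B,D,F,G} → run B
t=9: ready={A,D,F,G,H} → run G
t=10: ready={A,D,F,G,H} → run G
t=11: ready={A,D,F,G,H} → run G
t=12: ready={A,D,F,G,H} → run G
t=13: ready={A,D,F,G,H} → run G
t=14: ready={A,D,F,H} → run D
t=15: ready={A,D,F,H} → run D
t=16: ready={A,D,F,H} → run D
t=17: ready={A,F,H} → run A
t=18: ready={A,F,H} → run A
t=19: ready={A,F,H} → run A
t=20: ready={A,F,H} → run A
t=21: ready={A,F,H} → run A
t=22: ready={A,F,H} → run A
t=23: ready={A,F,H} → run A
t=24: ready={A,F,H} → run A
t=25: ready={F,H} → run F
t=26: ready={F,H} → run F
t=27: ready={H} → run H
t=28: ready={H} → run H
t=29: ready={H} → run H
t=30: ready={H} → run H
t=31: ready={H} → run H
t=32: ready={H} → run H
t=33: ready={H} → run H
t=34: ready={H} → run H
t=35: (idle)
t=36: (idle)
t=37: (idle)
t=38: (idle)
t=39: (idle)
t=40: (idle)
t=41: (idle)
t=42: (idle)
t=43: (idle)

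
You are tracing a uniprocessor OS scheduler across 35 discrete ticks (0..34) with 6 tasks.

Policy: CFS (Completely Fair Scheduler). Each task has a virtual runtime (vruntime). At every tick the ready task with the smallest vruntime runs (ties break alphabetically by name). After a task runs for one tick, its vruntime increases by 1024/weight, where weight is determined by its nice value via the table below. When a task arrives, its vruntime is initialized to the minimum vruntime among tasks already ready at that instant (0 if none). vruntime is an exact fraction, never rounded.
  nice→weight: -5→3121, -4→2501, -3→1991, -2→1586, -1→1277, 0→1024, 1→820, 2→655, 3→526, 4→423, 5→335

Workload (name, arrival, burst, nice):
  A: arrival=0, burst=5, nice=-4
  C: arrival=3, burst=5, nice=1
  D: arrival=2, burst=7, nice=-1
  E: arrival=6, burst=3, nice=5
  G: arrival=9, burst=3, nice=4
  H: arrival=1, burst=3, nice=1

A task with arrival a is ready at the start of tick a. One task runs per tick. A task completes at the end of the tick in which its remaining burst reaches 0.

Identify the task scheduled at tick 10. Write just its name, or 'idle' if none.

t=0: vr[A=0] → run A
t=1: vr[A=1024/2501 H=1024/2501] → run A
t=2: vr[A=2048/2501 D=1024/2501 H=1024/2501] → run D
t=3: vr[A=2048/2501 C=1024/2501 D=3868672/3193777 H=1024/2501] → run C
t=4: vr[A=2048/2501 C=20736/12505 D=3868672/3193777 H=1024/2501] → run H
t=5: vr[A=2048/2501 C=20736/12505 D=3868672/3193777 H=20736/12505] → run A
t=6: vr[A=3072/2501 C=20736/12505 D=3868672/3193777 E=3868672/3193777 H=20736/12505] → run D
t=7: vr[A=3072/2501 C=20736/12505 D=6429696/3193777 E=3868672/3193777 H=20736/12505] → run E
t=8: vr[A=3072/2501 C=20736/12505 D=6429696/3193777 E=4566432768/1069915295 H=20736/12505] → run A
t=9: vr[A=4096/2501 C=20736/12505 D=6429696/3193777 E=4566432768/1069915295 G=4096/2501 H=20736/12505] → run A
t=10: vr[C=20736/12505 D=6429696/3193777 E=4566432768/1069915295 G=4096/2501 H=20736/12505] → run G
t=11: vr[C=20736/12505 D=6429696/3193777 E=4566432768/1069915295 G=4293632/1057923 H=20736/12505] → run C
t=12: vr[C=36352/12505 D=6429696/3193777 E=4566432768/1069915295 G=4293632/1057923 H=20736/12505] → run H
t=13: vr[C=36352/12505 D=6429696/3193777 E=4566432768/1069915295 G=4293632/1057923 H=36352/12505] → run D
t=14: vr[C=36352/12505 D=8990720/3193777 E=4566432768/1069915295 G=4293632/1057923 H=36352/12505] → run D
t=15: vr[C=36352/12505 D=11551744/3193777 E=4566432768/1069915295 G=4293632/1057923 H=36352/12505] → run C
t=16: vr[C=51968/12505 D=11551744/3193777 E=4566432768/1069915295 G=4293632/1057923 H=36352/12505] → run H
t=17: vr[C=51968/12505 D=11551744/3193777 E=4566432768/1069915295 G=4293632/1057923] → run D
t=18: vr[C=51968/12505 D=14112768/3193777 E=4566432768/1069915295 G=4293632/1057923] → run G
t=19: vr[C=51968/12505 D=14112768/3193777 E=4566432768/1069915295 G=6854656/1057923] → run C
t=20: vr[C=67584/12505 D=14112768/3193777 E=4566432768/1069915295 G=6854656/1057923] → run E
t=21: vr[C=67584/12505 D=14112768/3193777 E=7836860416/1069915295 G=6854656/1057923] → run D
t=22: vr[C=67584/12505 D=16673792/3193777 E=7836860416/1069915295 G=6854656/1057923] → run D
t=23: vr[C=67584/12505 E=7836860416/1069915295 G=6854656/1057923] → run C
t=24: vr[E=7836860416/1069915295 G=6854656/1057923] → run G
t=25: vr[E=7836860416/1069915295] → run E
t=26: (idle)
t=27: (idle)
t=28: (idle)
t=29: (idle)
t=30: (idle)
t=31: (idle)
t=32: (idle)
t=33: (idle)
t=34: (idle)

running at tick 10 = G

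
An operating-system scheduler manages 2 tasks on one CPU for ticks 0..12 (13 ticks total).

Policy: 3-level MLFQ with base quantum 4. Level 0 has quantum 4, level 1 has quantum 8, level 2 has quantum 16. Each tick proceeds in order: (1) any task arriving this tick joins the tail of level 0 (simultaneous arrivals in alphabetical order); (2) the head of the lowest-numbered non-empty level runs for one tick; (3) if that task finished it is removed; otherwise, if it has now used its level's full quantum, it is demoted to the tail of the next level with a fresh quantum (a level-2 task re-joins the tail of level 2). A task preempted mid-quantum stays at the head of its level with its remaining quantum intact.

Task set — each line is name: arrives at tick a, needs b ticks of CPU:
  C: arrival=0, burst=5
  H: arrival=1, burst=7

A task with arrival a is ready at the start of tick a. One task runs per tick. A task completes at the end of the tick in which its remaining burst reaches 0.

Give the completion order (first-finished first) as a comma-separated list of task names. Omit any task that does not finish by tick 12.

completion order = C, H

t=0: L0/L1/L2 = C/-/- → run C
t=1: L0/L1/L2 = CH/-/- → run C
t=2: L0/L1/L2 = CH/-/- → run C
t=3: L0/L1/L2 = CH/-/- → run C
t=4: L0/L1/L2 = H/C/- → run H
t=5: L0/L1/L2 = H/C/- → run H
t=6: L0/L1/L2 = H/C/- → run H
t=7: L0/L1/L2 = H/C/- → run H
t=8: L0/L1/L2 = -/CH/- → run C
t=9: L0/L1/L2 = -/H/- → run H
t=10: L0/L1/L2 = -/H/- → run H
t=11: L0/L1/L2 = -/H/- → run H
t=12: (idle)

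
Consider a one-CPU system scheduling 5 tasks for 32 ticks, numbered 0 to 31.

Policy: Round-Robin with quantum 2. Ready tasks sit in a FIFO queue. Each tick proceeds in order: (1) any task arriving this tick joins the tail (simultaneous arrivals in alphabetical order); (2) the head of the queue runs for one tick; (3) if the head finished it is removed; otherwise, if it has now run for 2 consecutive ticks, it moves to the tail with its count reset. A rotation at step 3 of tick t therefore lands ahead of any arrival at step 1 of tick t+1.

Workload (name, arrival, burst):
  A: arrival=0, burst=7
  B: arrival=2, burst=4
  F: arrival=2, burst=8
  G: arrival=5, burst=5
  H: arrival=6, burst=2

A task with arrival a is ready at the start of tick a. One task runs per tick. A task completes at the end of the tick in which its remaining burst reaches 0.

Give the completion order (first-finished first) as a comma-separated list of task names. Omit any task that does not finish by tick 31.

t=0: queue=[A] q_used=0 → run A
t=1: queue=[A] q_used=1 → run A
t=2: queue=[A,B,F] q_used=0 → run A
t=3: queue=[A,B,F] q_used=1 → run A
t=4: queue=[B,F,A] q_used=0 → run B
t=5: queue=[B,F,A,G] q_used=1 → run B
t=6: queue=[F,A,G,B,H] q_used=0 → run F
t=7: queue=[F,A,G,B,H] q_used=1 → run F
t=8: queue=[A,G,B,H,F] q_used=0 → run A
t=9: queue=[A,G,B,H,F] q_used=1 → run A
t=10: queue=[G,B,H,F,A] q_used=0 → run G
t=11: queue=[G,B,H,F,A] q_used=1 → run G
t=12: queue=[B,H,F,A,G] q_used=0 → run B
t=13: queue=[B,H,F,A,G] q_used=1 → run B
t=14: queue=[H,F,A,G] q_used=0 → run H
t=15: queue=[H,F,A,G] q_used=1 → run H
t=16: queue=[F,A,G] q_used=0 → run F
t=17: queue=[F,A,G] q_used=1 → run F
t=18: queue=[A,G,F] q_used=0 → run A
t=19: queue=[G,F] q_used=0 → run G
t=20: queue=[G,F] q_used=1 → run G
t=21: queue=[F,G] q_used=0 → run F
t=22: queue=[F,G] q_used=1 → run F
t=23: queue=[G,F] q_used=0 → run G
t=24: queue=[F] q_used=0 → run F
t=25: queue=[F] q_used=1 → run F
t=26: (idle)
t=27: (idle)
t=28: (idle)
t=29: (idle)
t=30: (idle)
t=31: (idle)

completion order = B, H, A, G, F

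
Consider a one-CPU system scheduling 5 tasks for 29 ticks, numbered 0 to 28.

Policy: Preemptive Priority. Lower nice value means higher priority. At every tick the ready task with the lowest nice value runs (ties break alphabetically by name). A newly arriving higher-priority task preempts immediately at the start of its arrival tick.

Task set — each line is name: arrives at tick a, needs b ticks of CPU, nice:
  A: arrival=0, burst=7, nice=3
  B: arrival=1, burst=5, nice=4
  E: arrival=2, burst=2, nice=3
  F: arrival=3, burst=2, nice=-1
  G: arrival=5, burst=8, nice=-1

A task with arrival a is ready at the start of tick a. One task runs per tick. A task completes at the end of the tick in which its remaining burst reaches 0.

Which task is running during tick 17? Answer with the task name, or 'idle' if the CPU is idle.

running at tick 17 = E

t=0: ready={A} → run A
t=1: ready={A,B} → run A
t=2: ready={A,B,E} → run A
t=3: ready={A,B,E,F} → run F
t=4: ready={A,B,E,F} → run F
t=5: ready={A,B,E,G} → run G
t=6: ready={A,B,E,G} → run G
t=7: ready={A,B,E,G} → run G
t=8: ready={A,B,E,G} → run G
t=9: ready={A,B,E,G} → run G
t=10: ready={A,B,E,G} → run G
t=11: ready={A,B,E,G} → run G
t=12: ready={A,B,E,G} → run G
t=13: ready={A,B,E} → run A
t=14: ready={A,B,E} → run A
t=15: ready={A,B,E} → run A
t=16: ready={A,B,E} → run A
t=17: ready={B,E} → run E
t=18: ready={B,E} → run E
t=19: ready={B} → run B
t=20: ready={B} → run B
t=21: ready={B} → run B
t=22: ready={B} → run B
t=23: ready={B} → run B
t=24: (idle)
t=25: (idle)
t=26: (idle)
t=27: (idle)
t=28: (idle)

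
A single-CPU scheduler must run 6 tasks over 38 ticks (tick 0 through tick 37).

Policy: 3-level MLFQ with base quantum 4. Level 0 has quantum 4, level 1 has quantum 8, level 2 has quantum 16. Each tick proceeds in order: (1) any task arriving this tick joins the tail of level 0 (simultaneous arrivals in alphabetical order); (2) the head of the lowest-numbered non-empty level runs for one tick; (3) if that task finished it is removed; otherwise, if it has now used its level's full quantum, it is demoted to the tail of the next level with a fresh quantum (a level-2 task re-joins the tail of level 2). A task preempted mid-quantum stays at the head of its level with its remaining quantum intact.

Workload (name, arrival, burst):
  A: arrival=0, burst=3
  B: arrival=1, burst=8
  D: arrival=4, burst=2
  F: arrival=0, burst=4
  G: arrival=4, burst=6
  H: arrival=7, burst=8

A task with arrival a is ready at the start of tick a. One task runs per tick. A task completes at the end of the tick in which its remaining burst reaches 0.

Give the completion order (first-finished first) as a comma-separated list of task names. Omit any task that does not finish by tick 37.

completion order = A, F, D, B, G, H

t=0: L0/L1/L2 = AF/-/- → run A
t=1: L0/L1/L2 = AFB/-/- → run A
t=2: L0/L1/L2 = AFB/-/- → run A
t=3: L0/L1/L2 = FB/-/- → run F
t=4: L0/L1/L2 = FBDG/-/- → run F
t=5: L0/L1/L2 = FBDG/-/- → run F
t=6: L0/L1/L2 = FBDG/-/- → run F
t=7: L0/L1/L2 = BDGH/-/- → run B
t=8: L0/L1/L2 = BDGH/-/- → run B
t=9: L0/L1/L2 = BDGH/-/- → run B
t=10: L0/L1/L2 = BDGH/-/- → run B
t=11: L0/L1/L2 = DGH/B/- → run D
t=12: L0/L1/L2 = DGH/B/- → run D
t=13: L0/L1/L2 = GH/B/- → run G
t=14: L0/L1/L2 = GH/B/- → run G
t=15: L0/L1/L2 = GH/B/- → run G
t=16: L0/L1/L2 = GH/B/- → run G
t=17: L0/L1/L2 = H/BG/- → run H
t=18: L0/L1/L2 = H/BG/- → run H
t=19: L0/L1/L2 = H/BG/- → run H
t=20: L0/L1/L2 = H/BG/- → run H
t=21: L0/L1/L2 = -/BGH/- → run B
t=22: L0/L1/L2 = -/BGH/- → run B
t=23: L0/L1/L2 = -/BGH/- → run B
t=24: L0/L1/L2 = -/BGH/- → run B
t=25: L0/L1/L2 = -/GH/- → run G
t=26: L0/L1/L2 = -/GH/- → run G
t=27: L0/L1/L2 = -/H/- → run H
t=28: L0/L1/L2 = -/H/- → run H
t=29: L0/L1/L2 = -/H/- → run H
t=30: L0/L1/L2 = -/H/- → run H
t=31: (idle)
t=32: (idle)
t=33: (idle)
t=34: (idle)
t=35: (idle)
t=36: (idle)
t=37: (idle)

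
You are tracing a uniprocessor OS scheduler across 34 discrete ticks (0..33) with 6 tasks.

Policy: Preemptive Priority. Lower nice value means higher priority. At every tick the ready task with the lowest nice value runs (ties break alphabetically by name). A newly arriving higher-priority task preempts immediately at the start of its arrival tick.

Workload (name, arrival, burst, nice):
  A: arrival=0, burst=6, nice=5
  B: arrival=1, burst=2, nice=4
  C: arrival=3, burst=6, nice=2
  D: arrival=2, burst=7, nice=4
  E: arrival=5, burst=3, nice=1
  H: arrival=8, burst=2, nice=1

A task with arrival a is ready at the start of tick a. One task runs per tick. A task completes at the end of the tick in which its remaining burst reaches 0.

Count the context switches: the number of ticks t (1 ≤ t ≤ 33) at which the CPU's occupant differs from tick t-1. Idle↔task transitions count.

context switches = 8

t=0: ready={A} → run A
t=1: ready={A,B} → run B
t=2: ready={A,B,D} → run B
t=3: ready={A,C,D} → run C
t=4: ready={A,C,D} → run C
t=5: ready={A,C,D,E} → run E
t=6: ready={A,C,D,E} → run E
t=7: ready={A,C,D,E} → run E
t=8: ready={A,C,D,H} → run H
t=9: ready={A,C,D,H} → run H
t=10: ready={A,C,D} → run C
t=11: ready={A,C,D} → run C
t=12: ready={A,C,D} → run C
t=13: ready={A,C,D} → run C
t=14: ready={A,D} → run D
t=15: ready={A,D} → run D
t=16: ready={A,D} → run D
t=17: ready={A,D} → run D
t=18: ready={A,D} → run D
t=19: ready={A,D} → run D
t=20: ready={A,D} → run D
t=21: ready={A} → run A
t=22: ready={A} → run A
t=23: ready={A} → run A
t=24: ready={A} → run A
t=25: ready={A} → run A
t=26: (idle)
t=27: (idle)
t=28: (idle)
t=29: (idle)
t=30: (idle)
t=31: (idle)
t=32: (idle)
t=33: (idle)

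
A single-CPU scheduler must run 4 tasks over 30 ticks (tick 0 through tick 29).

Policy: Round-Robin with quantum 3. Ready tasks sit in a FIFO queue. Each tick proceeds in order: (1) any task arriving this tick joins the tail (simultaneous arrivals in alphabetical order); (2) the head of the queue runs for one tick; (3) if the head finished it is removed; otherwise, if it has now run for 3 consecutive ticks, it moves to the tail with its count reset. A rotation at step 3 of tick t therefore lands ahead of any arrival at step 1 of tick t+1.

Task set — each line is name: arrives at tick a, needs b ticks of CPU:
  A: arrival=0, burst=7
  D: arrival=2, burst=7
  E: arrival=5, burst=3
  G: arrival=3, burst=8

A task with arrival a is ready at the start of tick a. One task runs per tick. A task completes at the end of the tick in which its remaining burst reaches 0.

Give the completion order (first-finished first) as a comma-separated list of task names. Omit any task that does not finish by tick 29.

completion order = E, A, D, G

t=0: queue=[A] q_used=0 → run A
t=1: queue=[A] q_used=1 → run A
t=2: queue=[A,D] q_used=2 → run A
t=3: queue=[D,A,G] q_used=0 → run D
t=4: queue=[D,A,G] q_used=1 → run D
t=5: queue=[D,A,G,E] q_used=2 → run D
t=6: queue=[A,G,E,D] q_used=0 → run A
t=7: queue=[A,G,E,D] q_used=1 → run A
t=8: queue=[A,G,E,D] q_used=2 → run A
t=9: queue=[G,E,D,A] q_used=0 → run G
t=10: queue=[G,E,D,A] q_used=1 → run G
t=11: queue=[G,E,D,A] q_used=2 → run G
t=12: queue=[E,D,A,G] q_used=0 → run E
t=13: queue=[E,D,A,G] q_used=1 → run E
t=14: queue=[E,D,A,G] q_used=2 → run E
t=15: queue=[D,A,G] q_used=0 → run D
t=16: queue=[D,A,G] q_used=1 → run D
t=17: queue=[D,A,G] q_used=2 → run D
t=18: queue=[A,G,D] q_used=0 → run A
t=19: queue=[G,D] q_used=0 → run G
t=20: queue=[G,D] q_used=1 → run G
t=21: queue=[G,D] q_used=2 → run G
t=22: queue=[D,G] q_used=0 → run D
t=23: queue=[G] q_used=0 → run G
t=24: queue=[G] q_used=1 → run G
t=25: (idle)
t=26: (idle)
t=27: (idle)
t=28: (idle)
t=29: (idle)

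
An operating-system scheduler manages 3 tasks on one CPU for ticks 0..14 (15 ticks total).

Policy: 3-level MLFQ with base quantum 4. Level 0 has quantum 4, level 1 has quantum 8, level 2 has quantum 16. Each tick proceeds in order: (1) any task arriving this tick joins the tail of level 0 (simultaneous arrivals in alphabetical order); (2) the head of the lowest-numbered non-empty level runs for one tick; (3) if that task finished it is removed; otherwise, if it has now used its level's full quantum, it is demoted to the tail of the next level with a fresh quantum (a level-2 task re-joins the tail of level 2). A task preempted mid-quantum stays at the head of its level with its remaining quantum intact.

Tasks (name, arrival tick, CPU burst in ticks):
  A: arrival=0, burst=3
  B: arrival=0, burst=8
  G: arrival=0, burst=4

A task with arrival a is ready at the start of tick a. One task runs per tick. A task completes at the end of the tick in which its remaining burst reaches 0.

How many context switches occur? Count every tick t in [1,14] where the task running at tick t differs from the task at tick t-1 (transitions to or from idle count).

context switches = 3

t=0: L0/L1/L2 = ABG/-/- → run A
t=1: L0/L1/L2 = ABG/-/- → run A
t=2: L0/L1/L2 = ABG/-/- → run A
t=3: L0/L1/L2 = BG/-/- → run B
t=4: L0/L1/L2 = BG/-/- → run B
t=5: L0/L1/L2 = BG/-/- → run B
t=6: L0/L1/L2 = BG/-/- → run B
t=7: L0/L1/L2 = G/B/- → run G
t=8: L0/L1/L2 = G/B/- → run G
t=9: L0/L1/L2 = G/B/- → run G
t=10: L0/L1/L2 = G/B/- → run G
t=11: L0/L1/L2 = -/B/- → run B
t=12: L0/L1/L2 = -/B/- → run B
t=13: L0/L1/L2 = -/B/- → run B
t=14: L0/L1/L2 = -/B/- → run B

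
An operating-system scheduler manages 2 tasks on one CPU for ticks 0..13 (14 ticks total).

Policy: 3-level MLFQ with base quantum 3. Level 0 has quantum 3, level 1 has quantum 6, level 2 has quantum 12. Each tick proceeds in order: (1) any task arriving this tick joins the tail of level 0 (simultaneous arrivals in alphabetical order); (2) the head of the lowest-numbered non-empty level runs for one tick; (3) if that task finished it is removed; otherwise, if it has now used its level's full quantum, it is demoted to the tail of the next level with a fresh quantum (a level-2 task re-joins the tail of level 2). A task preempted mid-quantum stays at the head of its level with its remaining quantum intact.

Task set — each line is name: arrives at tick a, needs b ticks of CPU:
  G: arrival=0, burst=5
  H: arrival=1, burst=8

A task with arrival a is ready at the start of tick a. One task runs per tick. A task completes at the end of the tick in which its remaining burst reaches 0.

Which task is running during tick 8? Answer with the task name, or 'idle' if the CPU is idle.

running at tick 8 = H

t=0: L0/L1/L2 = G/-/- → run G
t=1: L0/L1/L2 = GH/-/- → run G
t=2: L0/L1/L2 = GH/-/- → run G
t=3: L0/L1/L2 = H/G/- → run H
t=4: L0/L1/L2 = H/G/- → run H
t=5: L0/L1/L2 = H/G/- → run H
t=6: L0/L1/L2 = -/GH/- → run G
t=7: L0/L1/L2 = -/GH/- → run G
t=8: L0/L1/L2 = -/H/- → run H
t=9: L0/L1/L2 = -/H/- → run H
t=10: L0/L1/L2 = -/H/- → run H
t=11: L0/L1/L2 = -/H/- → run H
t=12: L0/L1/L2 = -/H/- → run H
t=13: (idle)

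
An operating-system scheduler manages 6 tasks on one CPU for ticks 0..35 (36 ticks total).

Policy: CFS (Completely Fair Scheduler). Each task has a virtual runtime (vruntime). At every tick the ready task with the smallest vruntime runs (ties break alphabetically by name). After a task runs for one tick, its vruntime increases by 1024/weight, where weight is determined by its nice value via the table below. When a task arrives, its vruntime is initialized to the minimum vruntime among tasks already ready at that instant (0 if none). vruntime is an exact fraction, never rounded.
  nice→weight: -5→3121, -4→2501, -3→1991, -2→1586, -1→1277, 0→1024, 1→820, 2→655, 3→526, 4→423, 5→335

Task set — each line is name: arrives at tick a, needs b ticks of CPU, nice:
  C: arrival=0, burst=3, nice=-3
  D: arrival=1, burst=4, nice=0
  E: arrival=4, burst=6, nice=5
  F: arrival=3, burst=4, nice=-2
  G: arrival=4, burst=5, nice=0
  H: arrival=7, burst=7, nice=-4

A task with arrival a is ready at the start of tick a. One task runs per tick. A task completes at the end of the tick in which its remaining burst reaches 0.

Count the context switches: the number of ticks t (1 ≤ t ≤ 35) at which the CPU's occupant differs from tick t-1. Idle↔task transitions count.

t=0: vr[C=0] → run C
t=1: vr[C=1024/1991 D=1024/1991] → run C
t=2: vr[C=2048/1991 D=1024/1991] → run D
t=3: vr[C=2048/1991 D=3015/1991 F=2048/1991] → run C
t=4: vr[D=3015/1991 E=2048/1991 F=2048/1991 G=2048/1991] → run E
t=5: vr[D=3015/1991 E=2724864/666985 F=2048/1991 G=2048/1991] → run F
t=6: vr[D=3015/1991 E=2724864/666985 F=2643456/1578863 G=2048/1991] → run G
t=7: vr[D=3015/1991 E=2724864/666985 F=2643456/1578863 G=4039/1991 H=3015/1991] → run D
t=8: vr[D=5006/1991 E=2724864/666985 F=2643456/1578863 G=4039/1991 H=3015/1991] → run H
t=9: vr[D=5006/1991 E=2724864/666985 F=2643456/1578863 G=4039/1991 H=9579299/4979491] → run F
t=10: vr[D=5006/1991 E=2724864/666985 F=3662848/1578863 G=4039/1991 H=9579299/4979491] → run H
t=11: vr[D=5006/1991 E=2724864/666985 F=3662848/1578863 G=4039/1991 H=11618083/4979491] → run G
t=12: vr[D=5006/1991 E=2724864/666985 F=3662848/1578863 G=6030/1991 H=11618083/4979491] → run F
t=13: vr[D=5006/1991 E=2724864/666985 F=4682240/1578863 G=6030/1991 H=11618083/4979491] → run H
t=14: vr[D=5006/1991 E=2724864/666985 F=4682240/1578863 G=6030/1991 H=13656867/4979491] → run D
t=15: vr[D=6997/1991 E=2724864/666985 F=4682240/1578863 G=6030/1991 H=13656867/4979491] → run H
t=16: vr[D=6997/1991 E=2724864/666985 F=4682240/1578863 G=6030/1991 H=15695651/4979491] → run F
t=17: vr[D=6997/1991 E=2724864/666985 G=6030/1991 H=15695651/4979491] → run G
t=18: vr[D=6997/1991 E=2724864/666985 G=8021/1991 H=15695651/4979491] → run H
t=19: vr[D=6997/1991 E=2724864/666985 G=8021/1991 H=17734435/4979491] → run D
t=20: vr[E=2724864/666985 G=8021/1991 H=17734435/4979491] → run H
t=21: vr[E=2724864/666985 G=8021/1991 H=19773219/4979491] → run H
t=22: vr[E=2724864/666985 G=8021/1991] → run G
t=23: vr[E=2724864/666985 G=10012/1991] → run E
t=24: vr[E=4763648/666985 G=10012/1991] → run G
t=25: vr[E=4763648/666985] → run E
t=26: vr[E=6802432/666985] → run E
t=27: vr[E=8841216/666985] → run E
t=28: vr[E=2176000/133397] → run E
t=29: (idle)
t=30: (idle)
t=31: (idle)
t=32: (idle)
t=33: (idle)
t=34: (idle)
t=35: (idle)

context switches = 24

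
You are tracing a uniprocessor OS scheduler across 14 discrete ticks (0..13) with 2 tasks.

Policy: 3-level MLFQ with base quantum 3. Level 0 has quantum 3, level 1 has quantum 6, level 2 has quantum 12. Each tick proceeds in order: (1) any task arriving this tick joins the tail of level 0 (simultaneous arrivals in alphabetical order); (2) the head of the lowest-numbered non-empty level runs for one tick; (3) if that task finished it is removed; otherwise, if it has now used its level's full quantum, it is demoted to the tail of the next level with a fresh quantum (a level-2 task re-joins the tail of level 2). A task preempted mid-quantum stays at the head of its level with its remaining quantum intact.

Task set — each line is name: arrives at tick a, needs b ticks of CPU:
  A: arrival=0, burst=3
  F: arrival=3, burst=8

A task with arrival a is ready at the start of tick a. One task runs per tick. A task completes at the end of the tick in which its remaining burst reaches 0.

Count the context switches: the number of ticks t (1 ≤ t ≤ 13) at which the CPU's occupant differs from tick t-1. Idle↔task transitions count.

t=0: L0/L1/L2 = A/-/- → run A
t=1: L0/L1/L2 = A/-/- → run A
t=2: L0/L1/L2 = A/-/- → run A
t=3: L0/L1/L2 = F/-/- → run F
t=4: L0/L1/L2 = F/-/- → run F
t=5: L0/L1/L2 = F/-/- → run F
t=6: L0/L1/L2 = -/F/- → run F
t=7: L0/L1/L2 = -/F/- → run F
t=8: L0/L1/L2 = -/F/- → run F
t=9: L0/L1/L2 = -/F/- → run F
t=10: L0/L1/L2 = -/F/- → run F
t=11: (idle)
t=12: (idle)
t=13: (idle)

context switches = 2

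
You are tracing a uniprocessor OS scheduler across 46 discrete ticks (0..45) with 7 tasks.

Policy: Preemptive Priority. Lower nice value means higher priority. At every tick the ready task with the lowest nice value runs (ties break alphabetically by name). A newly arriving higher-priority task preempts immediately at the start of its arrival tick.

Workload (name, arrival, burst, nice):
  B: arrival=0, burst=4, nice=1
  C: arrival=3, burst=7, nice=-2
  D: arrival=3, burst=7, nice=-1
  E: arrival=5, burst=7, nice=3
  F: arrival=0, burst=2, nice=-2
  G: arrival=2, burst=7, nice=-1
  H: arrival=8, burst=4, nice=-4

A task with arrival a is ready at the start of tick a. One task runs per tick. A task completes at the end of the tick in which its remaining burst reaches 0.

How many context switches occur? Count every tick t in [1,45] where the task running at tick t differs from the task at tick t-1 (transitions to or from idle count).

t=0: ready={B,F} → run F
t=1: ready={B,F} → run F
t=2: ready={B,G} → run G
t=3: ready={B,C,D,G} → run C
t=4: ready={B,C,D,G} → run C
t=5: ready={B,C,D,E,G} → run C
t=6: ready={B,C,D,E,G} → run C
t=7: ready={B,C,D,E,G} → run C
t=8: ready={B,C,D,E,G,H} → run H
t=9: ready={B,C,D,E,G,H} → run H
t=10: ready={B,C,D,E,G,H} → run H
t=11: ready={B,C,D,E,G,H} → run H
t=12: ready={B,C,D,E,G} → run C
t=13: ready={B,C,D,E,G} → run C
t=14: ready={B,D,E,G} → run D
t=15: ready={B,D,E,G} → run D
t=16: ready={B,D,E,G} → run D
t=17: ready={B,D,E,G} → run D
t=18: ready={B,D,E,G} → run D
t=19: ready={B,D,E,G} → run D
t=20: ready={B,D,E,G} → run D
t=21: ready={B,E,G} → run G
t=22: ready={B,E,G} → run G
t=23: ready={B,E,G} → run G
t=24: ready={B,E,G} → run G
t=25: ready={B,E,G} → run G
t=26: ready={B,E,G} → run G
t=27: ready={B,E} → run B
t=28: ready={B,E} → run B
t=29: ready={B,E} → run B
t=30: ready={B,E} → run B
t=31: ready={E} → run E
t=32: ready={E} → run E
t=33: ready={E} → run E
t=34: ready={E} → run E
t=35: ready={E} → run E
t=36: ready={E} → run E
t=37: ready={E} → run E
t=38: (idle)
t=39: (idle)
t=40: (idle)
t=41: (idle)
t=42: (idle)
t=43: (idle)
t=44: (idle)
t=45: (idle)

context switches = 9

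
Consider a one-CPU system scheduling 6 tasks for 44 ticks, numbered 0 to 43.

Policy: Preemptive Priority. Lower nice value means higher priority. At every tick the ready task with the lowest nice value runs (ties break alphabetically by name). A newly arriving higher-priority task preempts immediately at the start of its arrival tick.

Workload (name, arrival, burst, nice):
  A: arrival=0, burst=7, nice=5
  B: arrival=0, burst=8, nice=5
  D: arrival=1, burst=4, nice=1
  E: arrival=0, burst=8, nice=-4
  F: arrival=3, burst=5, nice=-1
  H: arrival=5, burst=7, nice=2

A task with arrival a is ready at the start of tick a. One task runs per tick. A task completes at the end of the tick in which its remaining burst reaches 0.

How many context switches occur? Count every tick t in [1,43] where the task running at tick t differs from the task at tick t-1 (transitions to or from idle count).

t=0: ready={A,B,E} → run E
t=1: ready={A,B,D,E} → run E
t=2: ready={A,B,D,E} → run E
t=3: ready={A,B,D,E,F} → run E
t=4: ready={A,B,D,E,F} → run E
t=5: ready={A,B,D,E,F,H} → run E
t=6: ready={A,B,D,E,F,H} → run E
t=7: ready={A,B,D,E,F,H} → run E
t=8: ready={A,B,D,F,H} → run F
t=9: ready={A,B,D,F,H} → run F
t=10: ready={A,B,D,F,H} → run F
t=11: ready={A,B,D,F,H} → run F
t=12: ready={A,B,D,F,H} → run F
t=13: ready={A,B,D,H} → run D
t=14: ready={A,B,D,H} → run D
t=15: ready={A,B,D,H} → run D
t=16: ready={A,B,D,H} → run D
t=17: ready={A,B,H} → run H
t=18: ready={A,B,H} → run H
t=19: ready={A,B,H} → run H
t=20: ready={A,B,H} → run H
t=21: ready={A,B,H} → run H
t=22: ready={A,B,H} → run H
t=23: ready={A,B,H} → run H
t=24: ready={A,B} → run A
t=25: ready={A,B} → run A
t=26: ready={A,B} → run A
t=27: ready={A,B} → run A
t=28: ready={A,B} → run A
t=29: ready={A,B} → run A
t=30: ready={A,B} → run A
t=31: ready={B} → run B
t=32: ready={B} → run B
t=33: ready={B} → run B
t=34: ready={B} → run B
t=35: ready={B} → run B
t=36: ready={B} → run B
t=37: ready={B} → run B
t=38: ready={B} → run B
t=39: (idle)
t=40: (idle)
t=41: (idle)
t=42: (idle)
t=43: (idle)

context switches = 6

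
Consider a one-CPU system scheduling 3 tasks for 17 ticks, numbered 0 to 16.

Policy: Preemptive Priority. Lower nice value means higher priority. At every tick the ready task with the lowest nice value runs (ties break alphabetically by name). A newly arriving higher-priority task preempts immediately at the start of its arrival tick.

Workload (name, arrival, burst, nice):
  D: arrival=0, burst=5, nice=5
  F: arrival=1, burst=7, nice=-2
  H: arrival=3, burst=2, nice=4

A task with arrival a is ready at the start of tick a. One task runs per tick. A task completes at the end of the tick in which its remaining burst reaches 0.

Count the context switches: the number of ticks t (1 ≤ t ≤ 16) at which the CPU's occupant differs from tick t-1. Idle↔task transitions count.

context switches = 4

t=0: ready={D} → run D
t=1: ready={D,F} → run F
t=2: ready={D,F} → run F
t=3: ready={D,F,H} → run F
t=4: ready={D,F,H} → run F
t=5: ready={D,F,H} → run F
t=6: ready={D,F,H} → run F
t=7: ready={D,F,H} → run F
t=8: ready={D,H} → run H
t=9: ready={D,H} → run H
t=10: ready={D} → run D
t=11: ready={D} → run D
t=12: ready={D} → run D
t=13: ready={D} → run D
t=14: (idle)
t=15: (idle)
t=16: (idle)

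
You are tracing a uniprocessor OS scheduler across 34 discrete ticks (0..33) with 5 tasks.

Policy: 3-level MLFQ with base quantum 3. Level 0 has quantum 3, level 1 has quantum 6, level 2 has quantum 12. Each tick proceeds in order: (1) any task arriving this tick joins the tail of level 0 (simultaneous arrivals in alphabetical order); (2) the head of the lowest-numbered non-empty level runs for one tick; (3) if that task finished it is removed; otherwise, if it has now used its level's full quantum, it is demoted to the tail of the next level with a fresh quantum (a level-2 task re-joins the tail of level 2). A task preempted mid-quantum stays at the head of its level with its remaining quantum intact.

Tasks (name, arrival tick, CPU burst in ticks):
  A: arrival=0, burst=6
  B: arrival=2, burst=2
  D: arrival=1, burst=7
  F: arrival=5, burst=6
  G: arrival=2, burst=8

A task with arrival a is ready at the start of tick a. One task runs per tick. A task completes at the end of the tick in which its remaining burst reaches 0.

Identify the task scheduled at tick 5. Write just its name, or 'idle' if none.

running at tick 5 = D

t=0: L0/L1/L2 = A/-/- → run A
t=1: L0/L1/L2 = AD/-/- → run A
t=2: L0/L1/L2 = ADBG/-/- → run A
t=3: L0/L1/L2 = DBG/A/- → run D
t=4: L0/L1/L2 = DBG/A/- → run D
t=5: L0/L1/L2 = DBGF/A/- → run D
t=6: L0/L1/L2 = BGF/AD/- → run B
t=7: L0/L1/L2 = BGF/AD/- → run B
t=8: L0/L1/L2 = GF/AD/- → run G
t=9: L0/L1/L2 = GF/AD/- → run G
t=10: L0/L1/L2 = GF/AD/- → run G
t=11: L0/L1/L2 = F/ADG/- → run F
t=12: L0/L1/L2 = F/ADG/- → run F
t=13: L0/L1/L2 = F/ADG/- → run F
t=14: L0/L1/L2 = -/ADGF/- → run A
t=15: L0/L1/L2 = -/ADGF/- → run A
t=16: L0/L1/L2 = -/ADGF/- → run A
t=17: L0/L1/L2 = -/DGF/- → run D
t=18: L0/L1/L2 = -/DGF/- → run D
t=19: L0/L1/L2 = -/DGF/- → run D
t=20: L0/L1/L2 = -/DGF/- → run D
t=21: L0/L1/L2 = -/GF/- → run G
t=22: L0/L1/L2 = -/GF/- → run G
t=23: L0/L1/L2 = -/GF/- → run G
t=24: L0/L1/L2 = -/GF/- → run G
t=25: L0/L1/L2 = -/GF/- → run G
t=26: L0/L1/L2 = -/F/- → run F
t=27: L0/L1/L2 = -/F/- → run F
t=28: L0/L1/L2 = -/F/- → run F
t=29: (idle)
t=30: (idle)
t=31: (idle)
t=32: (idle)
t=33: (idle)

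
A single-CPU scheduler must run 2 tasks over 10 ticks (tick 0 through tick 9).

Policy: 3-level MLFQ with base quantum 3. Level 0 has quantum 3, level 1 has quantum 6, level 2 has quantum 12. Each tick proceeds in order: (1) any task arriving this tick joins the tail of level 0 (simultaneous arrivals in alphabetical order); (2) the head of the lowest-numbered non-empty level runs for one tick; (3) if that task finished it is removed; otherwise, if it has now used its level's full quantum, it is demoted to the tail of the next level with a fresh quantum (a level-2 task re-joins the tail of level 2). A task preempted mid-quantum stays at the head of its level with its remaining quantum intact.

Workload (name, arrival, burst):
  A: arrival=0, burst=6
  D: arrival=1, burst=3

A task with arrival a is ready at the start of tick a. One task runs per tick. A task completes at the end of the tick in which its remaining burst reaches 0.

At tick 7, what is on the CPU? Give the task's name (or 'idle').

t=0: L0/L1/L2 = A/-/- → run A
t=1: L0/L1/L2 = AD/-/- → run A
t=2: L0/L1/L2 = AD/-/- → run A
t=3: L0/L1/L2 = D/A/- → run D
t=4: L0/L1/L2 = D/A/- → run D
t=5: L0/L1/L2 = D/A/- → run D
t=6: L0/L1/L2 = -/A/- → run A
t=7: L0/L1/L2 = -/A/- → run A
t=8: L0/L1/L2 = -/A/- → run A
t=9: (idle)

running at tick 7 = A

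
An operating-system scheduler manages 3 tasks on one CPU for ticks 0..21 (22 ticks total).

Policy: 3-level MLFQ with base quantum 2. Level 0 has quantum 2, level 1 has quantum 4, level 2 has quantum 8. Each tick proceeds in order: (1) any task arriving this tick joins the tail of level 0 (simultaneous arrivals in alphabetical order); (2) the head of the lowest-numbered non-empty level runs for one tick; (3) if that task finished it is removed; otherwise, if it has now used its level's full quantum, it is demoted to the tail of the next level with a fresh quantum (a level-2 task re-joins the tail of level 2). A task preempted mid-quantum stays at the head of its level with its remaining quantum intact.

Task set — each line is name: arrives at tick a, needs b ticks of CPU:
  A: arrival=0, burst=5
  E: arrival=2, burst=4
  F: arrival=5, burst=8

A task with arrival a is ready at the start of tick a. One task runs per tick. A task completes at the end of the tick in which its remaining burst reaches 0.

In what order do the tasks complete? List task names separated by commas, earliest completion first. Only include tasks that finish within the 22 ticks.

t=0: L0/L1/L2 = A/-/- → run A
t=1: L0/L1/L2 = A/-/- → run A
t=2: L0/L1/L2 = E/A/- → run E
t=3: L0/L1/L2 = E/A/- → run E
t=4: L0/L1/L2 = -/AE/- → run A
t=5: L0/L1/L2 = F/AE/- → run F
t=6: L0/L1/L2 = F/AE/- → run F
t=7: L0/L1/L2 = -/AEF/- → run A
t=8: L0/L1/L2 = -/AEF/- → run A
t=9: L0/L1/L2 = -/EF/- → run E
t=10: L0/L1/L2 = -/EF/- → run E
t=11: L0/L1/L2 = -/F/- → run F
t=12: L0/L1/L2 = -/F/- → run F
t=13: L0/L1/L2 = -/F/- → run F
t=14: L0/L1/L2 = -/F/- → run F
t=15: L0/L1/L2 = -/-/F → run F
t=16: L0/L1/L2 = -/-/F → run F
t=17: (idle)
t=18: (idle)
t=19: (idle)
t=20: (idle)
t=21: (idle)

completion order = A, E, F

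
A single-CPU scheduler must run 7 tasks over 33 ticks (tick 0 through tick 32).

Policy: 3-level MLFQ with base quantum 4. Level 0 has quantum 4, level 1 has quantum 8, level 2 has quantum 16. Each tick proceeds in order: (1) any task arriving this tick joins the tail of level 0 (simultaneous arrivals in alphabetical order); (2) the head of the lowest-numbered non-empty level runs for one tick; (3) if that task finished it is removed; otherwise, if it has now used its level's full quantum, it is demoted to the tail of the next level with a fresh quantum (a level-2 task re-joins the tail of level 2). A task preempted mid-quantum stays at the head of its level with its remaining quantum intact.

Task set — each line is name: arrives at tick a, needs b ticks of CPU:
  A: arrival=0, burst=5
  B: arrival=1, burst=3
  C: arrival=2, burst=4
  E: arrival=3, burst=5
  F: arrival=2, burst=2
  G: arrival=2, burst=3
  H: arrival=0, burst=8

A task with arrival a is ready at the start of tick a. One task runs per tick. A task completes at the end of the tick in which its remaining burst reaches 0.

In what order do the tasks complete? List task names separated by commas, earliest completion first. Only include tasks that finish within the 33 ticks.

completion order = B, C, F, G, A, H, E

t=0: L0/L1/L2 = AH/-/- → run A
t=1: L0/L1/L2 = AHB/-/- → run A
t=2: L0/L1/L2 = AHBCFG/-/- → run A
t=3: L0/L1/L2 = AHBCFGE/-/- → run A
t=4: L0/L1/L2 = HBCFGE/A/- → run H
t=5: L0/L1/L2 = HBCFGE/A/- → run H
t=6: L0/L1/L2 = HBCFGE/A/- → run H
t=7: L0/L1/L2 = HBCFGE/A/- → run H
t=8: L0/L1/L2 = BCFGE/AH/- → run B
t=9: L0/L1/L2 = BCFGE/AH/- → run B
t=10: L0/L1/L2 = BCFGE/AH/- → run B
t=11: L0/L1/L2 = CFGE/AH/- → run C
t=12: L0/L1/L2 = CFGE/AH/- → run C
t=13: L0/L1/L2 = CFGE/AH/- → run C
t=14: L0/L1/L2 = CFGE/AH/- → run C
t=15: L0/L1/L2 = FGE/AH/- → run F
t=16: L0/L1/L2 = FGE/AH/- → run F
t=17: L0/L1/L2 = GE/AH/- → run G
t=18: L0/L1/L2 = GE/AH/- → run G
t=19: L0/L1/L2 = GE/AH/- → run G
t=20: L0/L1/L2 = E/AH/- → run E
t=21: L0/L1/L2 = E/AH/- → run E
t=22: L0/L1/L2 = E/AH/- → run E
t=23: L0/L1/L2 = E/AH/- → run E
t=24: L0/L1/L2 = -/AHE/- → run A
t=25: L0/L1/L2 = -/HE/- → run H
t=26: L0/L1/L2 = -/HE/- → run H
t=27: L0/L1/L2 = -/HE/- → run H
t=28: L0/L1/L2 = -/HE/- → run H
t=29: L0/L1/L2 = -/E/- → run E
t=30: (idle)
t=31: (idle)
t=32: (idle)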